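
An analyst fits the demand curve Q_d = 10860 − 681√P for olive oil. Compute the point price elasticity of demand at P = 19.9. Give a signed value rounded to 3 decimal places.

-0.194

dQ_d/dP = −681/(2√P) = -76.3292. At P = 19.9, Q_d = 7822.1.
Ed = (dQ_d/dP)·(P/Q_d) = (-76.3292) × (19.9/7822.1) = -0.19418…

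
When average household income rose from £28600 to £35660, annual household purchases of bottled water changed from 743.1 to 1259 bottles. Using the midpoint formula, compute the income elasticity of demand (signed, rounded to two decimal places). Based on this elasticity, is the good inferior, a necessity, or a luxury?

2.35; luxury

%ΔQ = (1259 − 743.1)/[( 743.1 + 1259)/2] = 515.9/1001.05 = 0.515358…
%ΔIncome = (35660 − 28600)/[( 28600 + 35660)/2] = 7060/32130 = 0.219732…
E_income = (515.9/1001.05) / (7060/32130) = 2.3453…
E_income > 1 ⇒ normal good, luxury.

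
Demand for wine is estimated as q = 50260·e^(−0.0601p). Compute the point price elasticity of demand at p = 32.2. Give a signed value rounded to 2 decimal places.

-1.94

dq/dp = −0.0601·q = -436.156. At p = 32.2, q = 7257.17.
Ed = (dq/dp)·(p/q) = (-436.156) × (32.2/7257.17) = -1.9352…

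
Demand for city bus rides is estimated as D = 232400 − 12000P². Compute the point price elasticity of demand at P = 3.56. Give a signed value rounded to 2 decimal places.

-3.79

dD/dP = −2·12000·P = -85440. At P = 3.56, D = 80316.8.
Ed = (dD/dP)·(P/D) = (-85440) × (3.56/80316.8) = -3.7870…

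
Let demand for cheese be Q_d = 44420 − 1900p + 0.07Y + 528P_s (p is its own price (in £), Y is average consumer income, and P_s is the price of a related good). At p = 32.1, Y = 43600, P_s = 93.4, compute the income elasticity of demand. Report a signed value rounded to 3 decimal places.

0.085

At the given values, Q_d = 44420 − 1900(32.1) + 0.07(43600) + 528(93.4) = 35797.2.
∂Q_d/∂Y = 0.07.
E = (0.07) × (43600/35797.2) = 0.08525…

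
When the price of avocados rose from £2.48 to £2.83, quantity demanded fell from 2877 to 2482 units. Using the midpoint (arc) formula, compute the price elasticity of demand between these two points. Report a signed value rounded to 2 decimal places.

-1.12

%ΔQ = (2482 − 2877) / [(2877 + 2482)/2] = -395/2679.5 = -0.147415…
%ΔP = (2.83 − 2.48) / [(2.48 + 2.83)/2] = 0.35/2.655 = 0.131826…
Arc Ed = %ΔQ / %ΔP = (-395/2679.5) / (0.35/2.655) = -1.1182…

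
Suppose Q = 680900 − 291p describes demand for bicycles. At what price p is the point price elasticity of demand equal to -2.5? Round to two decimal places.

Ed = −291p/(680900 − 291p). Set this equal to -2.5:
291p = 2.5·(680900 − 291p) ⇒ 291p(1 + 2.5) = 2.5·680900
p = 2.5·680900 / (291·3.5) = 1671.3303…

1671.33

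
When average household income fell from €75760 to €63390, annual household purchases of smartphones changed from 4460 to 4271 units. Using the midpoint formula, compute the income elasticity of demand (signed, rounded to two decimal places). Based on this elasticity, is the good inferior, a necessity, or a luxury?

0.24; necessity

%ΔQ = (4271 − 4460)/[( 4460 + 4271)/2] = -189/4365.5 = -0.043294…
%ΔIncome = (63390 − 75760)/[( 75760 + 63390)/2] = -12370/69575 = -0.177793…
E_income = (-189/4365.5) / (-12370/69575) = 0.2435…
0 < E_income < 1 ⇒ normal good, necessity.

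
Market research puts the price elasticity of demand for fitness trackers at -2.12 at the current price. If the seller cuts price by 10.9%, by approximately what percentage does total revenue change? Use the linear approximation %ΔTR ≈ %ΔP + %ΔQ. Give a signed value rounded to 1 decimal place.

%ΔQ ≈ Ed × %ΔP = (-2.12) × (-10.9%) = +23.1080%
%ΔTR ≈ %ΔP + %ΔQ = (-10.9%) + (+23.1080%) = +12.2080%

+12.2%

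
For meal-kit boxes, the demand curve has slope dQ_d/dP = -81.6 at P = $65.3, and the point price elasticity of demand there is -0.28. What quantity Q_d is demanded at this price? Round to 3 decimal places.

Ed = (dQ_d/dP)·(P/Q_d) ⇒ Q_d = (dQ_d/dP)·P/Ed = (-81.6)·65.3/(-0.28) = 19030.28571…

19030.286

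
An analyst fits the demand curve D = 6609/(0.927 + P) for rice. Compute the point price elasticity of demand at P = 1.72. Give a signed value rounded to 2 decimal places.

dD/dP = −6609/(0.927 + P)² = -943.252. At P = 1.72, D = 2496.79.
Ed = (dD/dP)·(P/D) = (-943.252) × (1.72/2496.79) = -0.6497…

-0.65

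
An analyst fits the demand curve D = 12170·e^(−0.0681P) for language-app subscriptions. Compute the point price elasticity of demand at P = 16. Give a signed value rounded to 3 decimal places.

dD/dP = −0.0681·D = -278.76. At P = 16, D = 4093.39.
Ed = (dD/dP)·(P/D) = (-278.76) × (16/4093.39) = -1.0896

-1.090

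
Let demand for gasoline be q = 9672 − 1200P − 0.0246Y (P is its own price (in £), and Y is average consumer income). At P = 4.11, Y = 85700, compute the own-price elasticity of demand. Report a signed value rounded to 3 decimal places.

-1.874

At the given values, q = 9672 − 1200(4.11) − 0.0246(85700) = 2631.78.
∂q/∂P = −1200.
E = (-1200) × (4.11/2631.78) = -1.87401…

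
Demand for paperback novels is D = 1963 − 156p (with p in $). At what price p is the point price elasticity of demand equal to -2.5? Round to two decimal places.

Ed = −156p/(1963 − 156p). Set this equal to -2.5:
156p = 2.5·(1963 − 156p) ⇒ 156p(1 + 2.5) = 2.5·1963
p = 2.5·1963 / (156·3.5) = 8.9880…

8.99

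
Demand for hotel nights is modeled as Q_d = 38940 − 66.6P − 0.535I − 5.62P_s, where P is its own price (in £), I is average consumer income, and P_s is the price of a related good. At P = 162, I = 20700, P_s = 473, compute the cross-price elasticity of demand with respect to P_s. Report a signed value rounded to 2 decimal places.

-0.18

At the given values, Q_d = 38940 − 66.6(162) − 0.535(20700) − 5.62(473) = 14418.04.
∂Q_d/∂P_s = -5.62.
E = (-5.62) × (473/14418.04) = -0.1843…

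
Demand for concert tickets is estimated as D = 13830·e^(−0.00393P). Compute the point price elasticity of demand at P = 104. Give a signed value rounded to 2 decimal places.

dD/dP = −0.00393·D = -36.1169. At P = 104, D = 9190.04.
Ed = (dD/dP)·(P/D) = (-36.1169) × (104/9190.04) = -0.4087…

-0.41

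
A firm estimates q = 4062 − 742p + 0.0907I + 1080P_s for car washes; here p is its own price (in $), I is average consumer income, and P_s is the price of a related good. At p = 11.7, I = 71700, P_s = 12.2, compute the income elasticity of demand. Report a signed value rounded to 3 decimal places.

0.432

At the given values, q = 4062 − 742(11.7) + 0.0907(71700) + 1080(12.2) = 15059.79.
∂q/∂I = 0.0907.
E = (0.0907) × (71700/15059.79) = 0.43182…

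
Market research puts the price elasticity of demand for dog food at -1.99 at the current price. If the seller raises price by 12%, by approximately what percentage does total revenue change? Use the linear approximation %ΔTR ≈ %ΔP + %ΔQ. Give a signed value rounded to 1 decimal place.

-11.9%

%ΔQ ≈ Ed × %ΔP = (-1.99) × (+12%) = -23.8800%
%ΔTR ≈ %ΔP + %ΔQ = (+12%) + (-23.8800%) = -11.8800%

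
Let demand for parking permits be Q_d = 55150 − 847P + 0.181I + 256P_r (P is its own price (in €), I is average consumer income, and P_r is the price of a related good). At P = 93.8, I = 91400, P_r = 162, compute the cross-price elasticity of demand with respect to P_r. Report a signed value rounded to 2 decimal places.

At the given values, Q_d = 55150 − 847(93.8) + 0.181(91400) + 256(162) = 33716.8.
∂Q_d/∂P_r = 256.
E = (256) × (162/33716.8) = 1.2300…

1.23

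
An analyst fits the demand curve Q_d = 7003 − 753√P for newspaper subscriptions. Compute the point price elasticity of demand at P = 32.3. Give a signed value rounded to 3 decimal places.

-0.786

dQ_d/dP = −753/(2√P) = -66.2466. At P = 32.3, Q_d = 2723.47.
Ed = (dQ_d/dP)·(P/Q_d) = (-66.2466) × (32.3/2723.47) = -0.78567…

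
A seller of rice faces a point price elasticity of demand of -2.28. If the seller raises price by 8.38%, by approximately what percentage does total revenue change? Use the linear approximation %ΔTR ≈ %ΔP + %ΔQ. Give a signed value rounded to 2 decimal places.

-10.73%

%ΔQ ≈ Ed × %ΔP = (-2.28) × (+8.38%) = -19.1064%
%ΔTR ≈ %ΔP + %ΔQ = (+8.38%) + (-19.1064%) = -10.7264%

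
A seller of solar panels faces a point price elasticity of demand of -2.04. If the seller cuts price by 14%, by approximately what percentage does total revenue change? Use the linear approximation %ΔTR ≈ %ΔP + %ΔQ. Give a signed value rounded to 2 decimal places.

+14.56%

%ΔQ ≈ Ed × %ΔP = (-2.04) × (-14%) = +28.5600%
%ΔTR ≈ %ΔP + %ΔQ = (-14%) + (+28.5600%) = +14.5600%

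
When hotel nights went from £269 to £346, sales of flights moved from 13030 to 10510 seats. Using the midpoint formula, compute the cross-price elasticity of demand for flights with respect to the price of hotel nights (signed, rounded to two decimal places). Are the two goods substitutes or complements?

-0.86; complements

%ΔQ_{flights} = (10510 − 13030)/avg = -2520/11770 = -0.214103…
%ΔP_{hotel nights} = (346 − 269)/avg = 77/307.5 = 0.250406…
E_cross = (-2520/11770) / (77/307.5) = -0.8550…
E_cross < 0 ⇒ the goods are complements.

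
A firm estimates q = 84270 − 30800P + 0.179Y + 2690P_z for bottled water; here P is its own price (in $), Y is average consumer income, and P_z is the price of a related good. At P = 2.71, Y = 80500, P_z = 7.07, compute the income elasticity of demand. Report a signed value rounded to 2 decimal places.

At the given values, q = 84270 − 30800(2.71) + 0.179(80500) + 2690(7.07) = 34229.8.
∂q/∂Y = 0.179.
E = (0.179) × (80500/34229.8) = 0.4209…

0.42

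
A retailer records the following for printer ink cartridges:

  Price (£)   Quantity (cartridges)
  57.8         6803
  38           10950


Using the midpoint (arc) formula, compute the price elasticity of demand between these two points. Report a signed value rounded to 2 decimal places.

%ΔQ = (10950 − 6803) / [(6803 + 10950)/2] = 4147/8876.5 = 0.467188…
%ΔP = (38 − 57.8) / [(57.8 + 38)/2] = -19.8/47.9 = -0.413361…
Arc Ed = %ΔQ / %ΔP = (4147/8876.5) / (-19.8/47.9) = -1.1302…

-1.13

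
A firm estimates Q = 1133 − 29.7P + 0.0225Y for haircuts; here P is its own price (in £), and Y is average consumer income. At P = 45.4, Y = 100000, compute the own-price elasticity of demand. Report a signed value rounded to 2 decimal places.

At the given values, Q = 1133 − 29.7(45.4) + 0.0225(100000) = 2034.62.
∂Q/∂P = −29.7.
E = (-29.7) × (45.4/2034.62) = -0.6627…

-0.66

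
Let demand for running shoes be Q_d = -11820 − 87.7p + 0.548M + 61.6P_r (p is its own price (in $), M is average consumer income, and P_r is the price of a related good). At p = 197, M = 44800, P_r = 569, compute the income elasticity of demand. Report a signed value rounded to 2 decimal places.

At the given values, Q_d = -11820 − 87.7(197) + 0.548(44800) + 61.6(569) = 30503.9.
∂Q_d/∂M = 0.548.
E = (0.548) × (44800/30503.9) = 0.8048…

0.80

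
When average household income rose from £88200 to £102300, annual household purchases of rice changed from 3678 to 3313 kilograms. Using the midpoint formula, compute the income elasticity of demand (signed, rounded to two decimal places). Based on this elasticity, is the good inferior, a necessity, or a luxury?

-0.71; inferior

%ΔQ = (3313 − 3678)/[( 3678 + 3313)/2] = -365/3495.5 = -0.104419…
%ΔIncome = (102300 − 88200)/[( 88200 + 102300)/2] = 14100/95250 = 0.148031…
E_income = (-365/3495.5) / (14100/95250) = -0.7053…
E_income < 0 ⇒ inferior good.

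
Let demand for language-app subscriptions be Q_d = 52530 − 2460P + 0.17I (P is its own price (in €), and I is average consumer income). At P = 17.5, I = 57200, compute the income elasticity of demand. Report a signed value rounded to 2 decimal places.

0.51

At the given values, Q_d = 52530 − 2460(17.5) + 0.17(57200) = 19204.
∂Q_d/∂I = 0.17.
E = (0.17) × (57200/19204) = 0.5063…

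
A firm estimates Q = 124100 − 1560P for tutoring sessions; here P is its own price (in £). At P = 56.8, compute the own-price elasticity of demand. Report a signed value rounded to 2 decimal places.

At the given values, Q = 124100 − 1560(56.8) = 35492.
∂Q/∂P = −1560.
E = (-1560) × (56.8/35492) = -2.4965…

-2.50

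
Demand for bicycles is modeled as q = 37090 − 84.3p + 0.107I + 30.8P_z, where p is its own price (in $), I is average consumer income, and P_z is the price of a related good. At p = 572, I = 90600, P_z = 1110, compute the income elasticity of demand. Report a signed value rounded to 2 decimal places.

0.30

At the given values, q = 37090 − 84.3(572) + 0.107(90600) + 30.8(1110) = 32752.6.
∂q/∂I = 0.107.
E = (0.107) × (90600/32752.6) = 0.2959…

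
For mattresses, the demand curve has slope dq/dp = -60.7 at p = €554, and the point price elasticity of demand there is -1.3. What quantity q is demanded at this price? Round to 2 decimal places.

25867.54

Ed = (dq/dp)·(p/q) ⇒ q = (dq/dp)·p/Ed = (-60.7)·554/(-1.3) = 25867.5384…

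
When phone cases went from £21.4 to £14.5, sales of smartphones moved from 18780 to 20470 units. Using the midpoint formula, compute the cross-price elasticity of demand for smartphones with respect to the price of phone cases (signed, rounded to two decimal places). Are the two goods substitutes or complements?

%ΔQ_{smartphones} = (20470 − 18780)/avg = 1690/19625 = 0.086114…
%ΔP_{phone cases} = (14.5 − 21.4)/avg = -6.9/17.95 = -0.384401…
E_cross = (1690/19625) / (-6.9/17.95) = -0.2240…
E_cross < 0 ⇒ the goods are complements.

-0.22; complements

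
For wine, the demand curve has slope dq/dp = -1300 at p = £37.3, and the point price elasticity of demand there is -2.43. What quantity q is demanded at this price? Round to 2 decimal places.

Ed = (dq/dp)·(p/q) ⇒ q = (dq/dp)·p/Ed = (-1300)·37.3/(-2.43) = 19954.7325…

19954.73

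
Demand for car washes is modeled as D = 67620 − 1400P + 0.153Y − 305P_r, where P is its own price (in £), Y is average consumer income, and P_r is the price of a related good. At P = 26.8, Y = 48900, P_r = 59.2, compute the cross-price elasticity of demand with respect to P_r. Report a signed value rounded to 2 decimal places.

At the given values, D = 67620 − 1400(26.8) + 0.153(48900) − 305(59.2) = 19525.7.
∂D/∂P_r = -305.
E = (-305) × (59.2/19525.7) = -0.9247…

-0.92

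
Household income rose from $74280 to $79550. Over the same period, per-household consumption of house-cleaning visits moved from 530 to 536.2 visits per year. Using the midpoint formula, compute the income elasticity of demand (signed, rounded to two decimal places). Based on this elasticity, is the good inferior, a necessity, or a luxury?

0.17; necessity

%ΔQ = (536.2 − 530)/[( 530 + 536.2)/2] = 6.2/533.1 = 0.011630…
%ΔIncome = (79550 − 74280)/[( 74280 + 79550)/2] = 5270/76915 = 0.068517…
E_income = (6.2/533.1) / (5270/76915) = 0.1697…
0 < E_income < 1 ⇒ normal good, necessity.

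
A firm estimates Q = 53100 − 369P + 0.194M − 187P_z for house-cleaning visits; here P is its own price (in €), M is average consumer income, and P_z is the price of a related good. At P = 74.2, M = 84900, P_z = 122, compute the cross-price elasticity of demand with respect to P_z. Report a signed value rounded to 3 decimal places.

-1.177

At the given values, Q = 53100 − 369(74.2) + 0.194(84900) − 187(122) = 19376.8.
∂Q/∂P_z = -187.
E = (-187) × (122/19376.8) = -1.17738…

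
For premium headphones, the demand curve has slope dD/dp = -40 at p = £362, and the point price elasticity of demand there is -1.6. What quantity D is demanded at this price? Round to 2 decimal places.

Ed = (dD/dp)·(p/D) ⇒ D = (dD/dp)·p/Ed = (-40)·362/(-1.6) = 9050

9050.00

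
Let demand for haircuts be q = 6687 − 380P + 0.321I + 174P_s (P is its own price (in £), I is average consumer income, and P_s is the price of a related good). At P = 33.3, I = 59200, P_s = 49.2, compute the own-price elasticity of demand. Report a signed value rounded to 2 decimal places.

At the given values, q = 6687 − 380(33.3) + 0.321(59200) + 174(49.2) = 21597.
∂q/∂P = −380.
E = (-380) × (33.3/21597) = -0.5859…

-0.59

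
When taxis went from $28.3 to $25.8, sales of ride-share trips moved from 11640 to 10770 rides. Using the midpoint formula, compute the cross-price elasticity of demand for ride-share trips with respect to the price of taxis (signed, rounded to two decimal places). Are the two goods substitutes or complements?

0.84; substitutes

%ΔQ_{ride-share trips} = (10770 − 11640)/avg = -870/11205 = -0.077643…
%ΔP_{taxis} = (25.8 − 28.3)/avg = -2.5/27.05 = -0.092421…
E_cross = (-870/11205) / (-2.5/27.05) = 0.8401…
E_cross > 0 ⇒ the goods are substitutes.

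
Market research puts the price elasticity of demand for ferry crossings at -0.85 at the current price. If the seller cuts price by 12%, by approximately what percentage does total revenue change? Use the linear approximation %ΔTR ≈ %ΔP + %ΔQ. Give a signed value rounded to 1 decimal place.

-1.8%

%ΔQ ≈ Ed × %ΔP = (-0.85) × (-12%) = +10.2000%
%ΔTR ≈ %ΔP + %ΔQ = (-12%) + (+10.2000%) = -1.8000%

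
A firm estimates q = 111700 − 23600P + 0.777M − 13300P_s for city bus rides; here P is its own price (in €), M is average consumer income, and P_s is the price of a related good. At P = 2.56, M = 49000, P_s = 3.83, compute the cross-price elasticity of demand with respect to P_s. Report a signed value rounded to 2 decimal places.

-1.33

At the given values, q = 111700 − 23600(2.56) + 0.777(49000) − 13300(3.83) = 38418.
∂q/∂P_s = -13300.
E = (-13300) × (3.83/38418) = -1.3259…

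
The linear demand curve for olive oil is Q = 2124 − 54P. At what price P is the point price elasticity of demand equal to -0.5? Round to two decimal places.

13.11

Ed = −54P/(2124 − 54P). Set this equal to -0.5:
54P = 0.5·(2124 − 54P) ⇒ 54P(1 + 0.5) = 0.5·2124
P = 0.5·2124 / (54·1.5) = 13.1111…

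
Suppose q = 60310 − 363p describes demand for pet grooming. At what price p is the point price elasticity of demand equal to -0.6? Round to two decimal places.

62.30

Ed = −363p/(60310 − 363p). Set this equal to -0.6:
363p = 0.6·(60310 − 363p) ⇒ 363p(1 + 0.6) = 0.6·60310
p = 0.6·60310 / (363·1.6) = 62.3037…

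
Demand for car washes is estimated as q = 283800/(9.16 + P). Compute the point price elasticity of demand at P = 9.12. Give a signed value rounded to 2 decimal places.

-0.50

dq/dP = −283800/(9.16 + P)² = -849.298. At P = 9.12, q = 15525.2.
Ed = (dq/dP)·(P/q) = (-849.298) × (9.12/15525.2) = -0.4989…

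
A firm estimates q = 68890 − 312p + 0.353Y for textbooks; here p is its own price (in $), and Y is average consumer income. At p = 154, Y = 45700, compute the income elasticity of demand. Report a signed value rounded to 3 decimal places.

0.436

At the given values, q = 68890 − 312(154) + 0.353(45700) = 36974.1.
∂q/∂Y = 0.353.
E = (0.353) × (45700/36974.1) = 0.43630…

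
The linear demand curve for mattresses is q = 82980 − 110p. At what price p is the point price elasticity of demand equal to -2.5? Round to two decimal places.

Ed = −110p/(82980 − 110p). Set this equal to -2.5:
110p = 2.5·(82980 − 110p) ⇒ 110p(1 + 2.5) = 2.5·82980
p = 2.5·82980 / (110·3.5) = 538.8311…

538.83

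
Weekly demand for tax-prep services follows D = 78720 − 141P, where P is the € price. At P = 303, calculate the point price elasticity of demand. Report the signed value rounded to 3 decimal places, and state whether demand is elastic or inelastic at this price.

dD/dP = −141. At P = 303, D = 78720 − 141(303) = 35997.
Ed = (dD/dP)·(P/D) = −141 × (303/35997) = -1.18684…
|Ed| = 1.187 > 1, so demand is elastic.

-1.187; elastic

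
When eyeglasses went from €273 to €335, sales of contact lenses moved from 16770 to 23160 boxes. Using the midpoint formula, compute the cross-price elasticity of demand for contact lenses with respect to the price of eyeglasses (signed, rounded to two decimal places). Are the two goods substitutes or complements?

1.57; substitutes

%ΔQ_{contact lenses} = (23160 − 16770)/avg = 6390/19965 = 0.320060…
%ΔP_{eyeglasses} = (335 − 273)/avg = 62/304 = 0.203947…
E_cross = (6390/19965) / (62/304) = 1.5693…
E_cross > 0 ⇒ the goods are substitutes.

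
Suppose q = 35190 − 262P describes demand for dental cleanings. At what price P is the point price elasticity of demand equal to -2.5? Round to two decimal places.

Ed = −262P/(35190 − 262P). Set this equal to -2.5:
262P = 2.5·(35190 − 262P) ⇒ 262P(1 + 2.5) = 2.5·35190
P = 2.5·35190 / (262·3.5) = 95.9378…

95.94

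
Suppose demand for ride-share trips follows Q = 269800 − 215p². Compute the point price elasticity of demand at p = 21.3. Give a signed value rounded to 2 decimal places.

-1.13

dQ/dp = −2·215·p = -9159. At p = 21.3, Q = 172256.65.
Ed = (dQ/dp)·(p/Q) = (-9159) × (21.3/172256.65) = -1.1325…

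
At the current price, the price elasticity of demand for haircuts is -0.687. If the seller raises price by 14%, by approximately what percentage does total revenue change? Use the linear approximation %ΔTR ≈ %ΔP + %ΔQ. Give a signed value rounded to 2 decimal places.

+4.38%

%ΔQ ≈ Ed × %ΔP = (-0.687) × (+14%) = -9.6180%
%ΔTR ≈ %ΔP + %ΔQ = (+14%) + (-9.6180%) = +4.3820%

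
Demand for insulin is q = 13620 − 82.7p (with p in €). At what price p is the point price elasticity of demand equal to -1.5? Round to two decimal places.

Ed = −82.7p/(13620 − 82.7p). Set this equal to -1.5:
82.7p = 1.5·(13620 − 82.7p) ⇒ 82.7p(1 + 1.5) = 1.5·13620
p = 1.5·13620 / (82.7·2.5) = 98.8149…

98.81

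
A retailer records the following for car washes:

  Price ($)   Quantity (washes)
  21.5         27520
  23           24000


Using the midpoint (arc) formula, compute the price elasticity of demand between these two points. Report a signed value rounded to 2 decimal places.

%ΔQ = (24000 − 27520) / [(27520 + 24000)/2] = -3520/25760 = -0.136645…
%ΔP = (23 − 21.5) / [(21.5 + 23)/2] = 1.5/22.25 = 0.067415…
Arc Ed = %ΔQ / %ΔP = (-3520/25760) / (1.5/22.25) = -2.0269…

-2.03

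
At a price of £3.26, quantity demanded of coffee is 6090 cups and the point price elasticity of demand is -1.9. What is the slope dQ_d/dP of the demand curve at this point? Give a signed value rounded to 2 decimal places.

-3549.39

Ed = (dQ_d/dP)·(P/Q_d) ⇒ dQ_d/dP = Ed·Q_d/P = (-1.9)·6090/3.26 = -3549.3865…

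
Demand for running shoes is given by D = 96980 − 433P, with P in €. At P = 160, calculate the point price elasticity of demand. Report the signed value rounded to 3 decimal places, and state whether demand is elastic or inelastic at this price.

dD/dP = −433. At P = 160, D = 96980 − 433(160) = 27700.
Ed = (dD/dP)·(P/D) = −433 × (160/27700) = -2.50108…
|Ed| = 2.501 > 1, so demand is elastic.

-2.501; elastic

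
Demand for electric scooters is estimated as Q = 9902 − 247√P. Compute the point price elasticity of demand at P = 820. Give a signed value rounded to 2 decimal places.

-1.25

dQ/dP = −247/(2√P) = -4.31281. At P = 820, Q = 2829.
Ed = (dQ/dP)·(P/Q) = (-4.31281) × (820/2829) = -1.2500…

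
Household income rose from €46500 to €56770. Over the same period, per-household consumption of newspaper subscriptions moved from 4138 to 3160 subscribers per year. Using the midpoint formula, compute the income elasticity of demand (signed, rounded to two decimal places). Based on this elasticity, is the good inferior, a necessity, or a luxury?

%ΔQ = (3160 − 4138)/[( 4138 + 3160)/2] = -978/3649 = -0.268018…
%ΔIncome = (56770 − 46500)/[( 46500 + 56770)/2] = 10270/51635 = 0.198896…
E_income = (-978/3649) / (10270/51635) = -1.3475…
E_income < 0 ⇒ inferior good.

-1.35; inferior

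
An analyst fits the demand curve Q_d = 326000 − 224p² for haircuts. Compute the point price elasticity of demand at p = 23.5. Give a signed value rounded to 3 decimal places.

-1.223

dQ_d/dp = −2·224·p = -10528. At p = 23.5, Q_d = 202296.
Ed = (dQ_d/dp)·(p/Q_d) = (-10528) × (23.5/202296) = -1.22299…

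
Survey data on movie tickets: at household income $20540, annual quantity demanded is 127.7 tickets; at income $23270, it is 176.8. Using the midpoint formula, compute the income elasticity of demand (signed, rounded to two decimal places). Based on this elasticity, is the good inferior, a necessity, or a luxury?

%ΔQ = (176.8 − 127.7)/[( 127.7 + 176.8)/2] = 49.1/152.25 = 0.322495…
%ΔIncome = (23270 − 20540)/[( 20540 + 23270)/2] = 2730/21905 = 0.124629…
E_income = (49.1/152.25) / (2730/21905) = 2.5876…
E_income > 1 ⇒ normal good, luxury.

2.59; luxury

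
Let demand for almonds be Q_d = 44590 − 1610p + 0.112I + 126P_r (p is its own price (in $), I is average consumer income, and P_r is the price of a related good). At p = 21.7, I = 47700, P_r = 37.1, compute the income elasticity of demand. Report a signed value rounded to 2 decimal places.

0.27

At the given values, Q_d = 44590 − 1610(21.7) + 0.112(47700) + 126(37.1) = 19670.
∂Q_d/∂I = 0.112.
E = (0.112) × (47700/19670) = 0.2716…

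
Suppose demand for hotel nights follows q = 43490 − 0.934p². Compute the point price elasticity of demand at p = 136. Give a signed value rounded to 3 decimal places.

-1.318

dq/dp = −2·0.934·p = -254.048. At p = 136, q = 26214.736.
Ed = (dq/dp)·(p/q) = (-254.048) × (136/26214.736) = -1.31798…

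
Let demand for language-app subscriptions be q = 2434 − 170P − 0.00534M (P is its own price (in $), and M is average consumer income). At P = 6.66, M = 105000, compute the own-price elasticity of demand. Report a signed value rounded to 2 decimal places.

-1.53

At the given values, q = 2434 − 170(6.66) − 0.00534(105000) = 741.1.
∂q/∂P = −170.
E = (-170) × (6.66/741.1) = -1.5277…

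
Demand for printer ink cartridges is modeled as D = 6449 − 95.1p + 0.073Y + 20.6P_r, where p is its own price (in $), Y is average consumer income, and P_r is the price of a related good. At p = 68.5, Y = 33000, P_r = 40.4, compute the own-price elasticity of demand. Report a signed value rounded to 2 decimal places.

-2.05

At the given values, D = 6449 − 95.1(68.5) + 0.073(33000) + 20.6(40.4) = 3175.89.
∂D/∂p = −95.1.
E = (-95.1) × (68.5/3175.89) = -2.0511…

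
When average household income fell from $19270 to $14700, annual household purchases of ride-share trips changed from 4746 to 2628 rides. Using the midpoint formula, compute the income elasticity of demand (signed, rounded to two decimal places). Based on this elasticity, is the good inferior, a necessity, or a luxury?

2.14; luxury

%ΔQ = (2628 − 4746)/[( 4746 + 2628)/2] = -2118/3687 = -0.574450…
%ΔIncome = (14700 − 19270)/[( 19270 + 14700)/2] = -4570/16985 = -0.269060…
E_income = (-2118/3687) / (-4570/16985) = 2.1350…
E_income > 1 ⇒ normal good, luxury.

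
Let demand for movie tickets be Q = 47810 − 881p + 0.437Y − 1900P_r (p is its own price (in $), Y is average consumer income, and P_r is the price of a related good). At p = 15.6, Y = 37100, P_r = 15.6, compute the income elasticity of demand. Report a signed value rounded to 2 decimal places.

At the given values, Q = 47810 − 881(15.6) + 0.437(37100) − 1900(15.6) = 20639.1.
∂Q/∂Y = 0.437.
E = (0.437) × (37100/20639.1) = 0.7855…

0.79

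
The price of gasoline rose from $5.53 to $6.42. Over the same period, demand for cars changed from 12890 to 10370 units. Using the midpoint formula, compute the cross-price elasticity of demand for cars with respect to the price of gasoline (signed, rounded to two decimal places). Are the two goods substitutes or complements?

%ΔQ_{cars} = (10370 − 12890)/avg = -2520/11630 = -0.216680…
%ΔP_{gasoline} = (6.42 − 5.53)/avg = 0.89/5.975 = 0.148953…
E_cross = (-2520/11630) / (0.89/5.975) = -1.4546…
E_cross < 0 ⇒ the goods are complements.

-1.45; complements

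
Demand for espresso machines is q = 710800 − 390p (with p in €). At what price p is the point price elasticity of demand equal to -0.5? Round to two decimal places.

Ed = −390p/(710800 − 390p). Set this equal to -0.5:
390p = 0.5·(710800 − 390p) ⇒ 390p(1 + 0.5) = 0.5·710800
p = 0.5·710800 / (390·1.5) = 607.5213…

607.52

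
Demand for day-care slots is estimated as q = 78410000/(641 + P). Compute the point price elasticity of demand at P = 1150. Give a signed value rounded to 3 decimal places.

dq/dP = −78410000/(641 + P)² = -24.4445. At P = 1150, q = 43780.
Ed = (dq/dP)·(P/q) = (-24.4445) × (1150/43780) = -0.64209…

-0.642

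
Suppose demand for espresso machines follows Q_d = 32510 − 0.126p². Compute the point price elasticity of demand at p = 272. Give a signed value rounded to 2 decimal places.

-0.80

dQ_d/dp = −2·0.126·p = -68.544. At p = 272, Q_d = 23188.016.
Ed = (dQ_d/dp)·(p/Q_d) = (-68.544) × (272/23188.016) = -0.8040…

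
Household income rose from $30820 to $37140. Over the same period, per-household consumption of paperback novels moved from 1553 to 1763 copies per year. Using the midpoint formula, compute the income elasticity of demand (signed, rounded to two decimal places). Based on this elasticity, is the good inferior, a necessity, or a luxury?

0.68; necessity

%ΔQ = (1763 − 1553)/[( 1553 + 1763)/2] = 210/1658 = 0.126658…
%ΔIncome = (37140 − 30820)/[( 30820 + 37140)/2] = 6320/33980 = 0.185991…
E_income = (210/1658) / (6320/33980) = 0.6809…
0 < E_income < 1 ⇒ normal good, necessity.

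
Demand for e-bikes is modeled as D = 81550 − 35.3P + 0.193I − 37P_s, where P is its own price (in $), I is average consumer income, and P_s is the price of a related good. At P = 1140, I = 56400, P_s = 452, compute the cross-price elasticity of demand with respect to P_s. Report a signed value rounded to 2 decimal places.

-0.47

At the given values, D = 81550 − 35.3(1140) + 0.193(56400) − 37(452) = 35469.2.
∂D/∂P_s = -37.
E = (-37) × (452/35469.2) = -0.4715…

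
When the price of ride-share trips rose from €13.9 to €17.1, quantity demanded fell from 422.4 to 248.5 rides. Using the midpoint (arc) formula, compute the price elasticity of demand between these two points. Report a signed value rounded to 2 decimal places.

%ΔQ = (248.5 − 422.4) / [(422.4 + 248.5)/2] = -173.9/335.45 = -0.518408…
%ΔP = (17.1 − 13.9) / [(13.9 + 17.1)/2] = 3.2/15.5 = 0.206451…
Arc Ed = %ΔQ / %ΔP = (-173.9/335.45) / (3.2/15.5) = -2.5110…

-2.51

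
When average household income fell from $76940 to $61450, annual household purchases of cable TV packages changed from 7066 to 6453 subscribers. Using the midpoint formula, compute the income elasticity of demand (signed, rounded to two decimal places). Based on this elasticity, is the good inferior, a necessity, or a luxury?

0.41; necessity

%ΔQ = (6453 − 7066)/[( 7066 + 6453)/2] = -613/6759.5 = -0.090687…
%ΔIncome = (61450 − 76940)/[( 76940 + 61450)/2] = -15490/69195 = -0.223860…
E_income = (-613/6759.5) / (-15490/69195) = 0.4051…
0 < E_income < 1 ⇒ normal good, necessity.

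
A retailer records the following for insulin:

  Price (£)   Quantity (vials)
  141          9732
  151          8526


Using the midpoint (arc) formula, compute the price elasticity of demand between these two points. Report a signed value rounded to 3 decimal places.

-1.929

%ΔQ = (8526 − 9732) / [(9732 + 8526)/2] = -1206/9129 = -0.132106…
%ΔP = (151 − 141) / [(141 + 151)/2] = 10/146 = 0.068493…
Arc Ed = %ΔQ / %ΔP = (-1206/9129) / (10/146) = -1.92875…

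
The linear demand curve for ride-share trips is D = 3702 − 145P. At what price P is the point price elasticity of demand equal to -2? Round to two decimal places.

17.02

Ed = −145P/(3702 − 145P). Set this equal to -2:
145P = 2·(3702 − 145P) ⇒ 145P(1 + 2) = 2·3702
P = 2·3702 / (145·3) = 17.0206…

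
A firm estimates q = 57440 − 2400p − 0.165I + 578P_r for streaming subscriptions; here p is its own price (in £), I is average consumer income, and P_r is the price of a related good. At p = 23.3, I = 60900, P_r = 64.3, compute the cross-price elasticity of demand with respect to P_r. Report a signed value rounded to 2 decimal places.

1.30

At the given values, q = 57440 − 2400(23.3) − 0.165(60900) + 578(64.3) = 28636.9.
∂q/∂P_r = 578.
E = (578) × (64.3/28636.9) = 1.2978…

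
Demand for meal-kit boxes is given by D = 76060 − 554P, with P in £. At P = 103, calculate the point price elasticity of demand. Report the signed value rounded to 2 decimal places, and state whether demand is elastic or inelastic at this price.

dD/dP = −554. At P = 103, D = 76060 − 554(103) = 18998.
Ed = (dD/dP)·(P/D) = −554 × (103/18998) = -3.0035…
|Ed| = 3.00 > 1, so demand is elastic.

-3.00; elastic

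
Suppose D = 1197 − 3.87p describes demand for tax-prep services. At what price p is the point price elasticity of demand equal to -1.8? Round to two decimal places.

Ed = −3.87p/(1197 − 3.87p). Set this equal to -1.8:
3.87p = 1.8·(1197 − 3.87p) ⇒ 3.87p(1 + 1.8) = 1.8·1197
p = 1.8·1197 / (3.87·2.8) = 198.8372…

198.84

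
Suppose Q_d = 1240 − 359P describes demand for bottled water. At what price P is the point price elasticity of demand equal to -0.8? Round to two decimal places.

1.54

Ed = −359P/(1240 − 359P). Set this equal to -0.8:
359P = 0.8·(1240 − 359P) ⇒ 359P(1 + 0.8) = 0.8·1240
P = 0.8·1240 / (359·1.8) = 1.5351…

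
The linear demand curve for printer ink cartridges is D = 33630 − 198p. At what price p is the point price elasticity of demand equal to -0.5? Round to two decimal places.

56.62

Ed = −198p/(33630 − 198p). Set this equal to -0.5:
198p = 0.5·(33630 − 198p) ⇒ 198p(1 + 0.5) = 0.5·33630
p = 0.5·33630 / (198·1.5) = 56.6161…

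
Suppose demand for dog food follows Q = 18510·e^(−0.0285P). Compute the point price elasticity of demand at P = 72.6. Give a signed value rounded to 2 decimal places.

dQ/dP = −0.0285·Q = -66.6274. At P = 72.6, Q = 2337.8.
Ed = (dQ/dP)·(P/Q) = (-66.6274) × (72.6/2337.8) = -2.0691

-2.07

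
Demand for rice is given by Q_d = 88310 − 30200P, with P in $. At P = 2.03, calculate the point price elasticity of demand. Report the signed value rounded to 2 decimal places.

dQ_d/dP = −30200. At P = 2.03, Q_d = 88310 − 30200(2.03) = 27004.
Ed = (dQ_d/dP)·(P/Q_d) = −30200 × (2.03/27004) = -2.2702…

-2.27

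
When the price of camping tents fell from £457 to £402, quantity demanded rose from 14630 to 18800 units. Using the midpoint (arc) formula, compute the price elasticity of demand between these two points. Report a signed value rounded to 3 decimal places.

-1.948

%ΔQ = (18800 − 14630) / [(14630 + 18800)/2] = 4170/16715 = 0.249476…
%ΔP = (402 − 457) / [(457 + 402)/2] = -55/429.5 = -0.128055…
Arc Ed = %ΔQ / %ΔP = (4170/16715) / (-55/429.5) = -1.94818…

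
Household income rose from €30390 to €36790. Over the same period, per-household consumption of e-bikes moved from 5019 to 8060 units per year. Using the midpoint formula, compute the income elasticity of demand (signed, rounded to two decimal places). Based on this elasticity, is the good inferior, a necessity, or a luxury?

%ΔQ = (8060 − 5019)/[( 5019 + 8060)/2] = 3041/6539.5 = 0.465020…
%ΔIncome = (36790 − 30390)/[( 30390 + 36790)/2] = 6400/33590 = 0.190532…
E_income = (3041/6539.5) / (6400/33590) = 2.4406…
E_income > 1 ⇒ normal good, luxury.

2.44; luxury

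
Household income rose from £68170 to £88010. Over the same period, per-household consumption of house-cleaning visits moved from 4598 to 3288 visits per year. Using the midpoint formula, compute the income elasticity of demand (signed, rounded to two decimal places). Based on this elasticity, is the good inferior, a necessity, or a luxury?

-1.31; inferior

%ΔQ = (3288 − 4598)/[( 4598 + 3288)/2] = -1310/3943 = -0.332234…
%ΔIncome = (88010 − 68170)/[( 68170 + 88010)/2] = 19840/78090 = 0.254065…
E_income = (-1310/3943) / (19840/78090) = -1.3076…
E_income < 0 ⇒ inferior good.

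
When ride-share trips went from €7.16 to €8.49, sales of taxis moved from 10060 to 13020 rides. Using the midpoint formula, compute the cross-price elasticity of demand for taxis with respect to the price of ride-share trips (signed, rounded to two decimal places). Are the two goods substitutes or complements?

%ΔQ_{taxis} = (13020 − 10060)/avg = 2960/11540 = 0.256499…
%ΔP_{ride-share trips} = (8.49 − 7.16)/avg = 1.33/7.825 = 0.169968…
E_cross = (2960/11540) / (1.33/7.825) = 1.5091…
E_cross > 0 ⇒ the goods are substitutes.

1.51; substitutes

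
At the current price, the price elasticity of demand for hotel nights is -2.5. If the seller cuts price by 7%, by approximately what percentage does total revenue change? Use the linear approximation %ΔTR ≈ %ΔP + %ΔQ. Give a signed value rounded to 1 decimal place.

%ΔQ ≈ Ed × %ΔP = (-2.5) × (-7%) = +17.5000%
%ΔTR ≈ %ΔP + %ΔQ = (-7%) + (+17.5000%) = +10.5000%

+10.5%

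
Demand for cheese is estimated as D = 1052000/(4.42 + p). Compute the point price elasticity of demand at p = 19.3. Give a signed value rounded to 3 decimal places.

-0.814

dD/dp = −1052000/(4.42 + p)² = -1869.76. At p = 19.3, D = 44350.8.
Ed = (dD/dp)·(p/D) = (-1869.76) × (19.3/44350.8) = -0.81365…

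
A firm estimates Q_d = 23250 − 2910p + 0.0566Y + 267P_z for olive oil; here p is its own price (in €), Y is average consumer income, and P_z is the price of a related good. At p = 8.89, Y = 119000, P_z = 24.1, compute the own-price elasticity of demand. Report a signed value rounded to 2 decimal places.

-2.45

At the given values, Q_d = 23250 − 2910(8.89) + 0.0566(119000) + 267(24.1) = 10550.2.
∂Q_d/∂p = −2910.
E = (-2910) × (8.89/10550.2) = -2.4520…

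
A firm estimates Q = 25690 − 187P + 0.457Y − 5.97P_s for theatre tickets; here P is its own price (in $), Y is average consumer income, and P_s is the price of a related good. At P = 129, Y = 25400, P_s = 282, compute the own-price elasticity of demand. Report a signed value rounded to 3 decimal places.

-2.099

At the given values, Q = 25690 − 187(129) + 0.457(25400) − 5.97(282) = 11491.26.
∂Q/∂P = −187.
E = (-187) × (129/11491.26) = -2.09924…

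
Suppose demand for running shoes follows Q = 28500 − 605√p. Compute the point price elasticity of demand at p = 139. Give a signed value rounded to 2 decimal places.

-0.17

dQ/dp = −605/(2√p) = -25.6577. At p = 139, Q = 21367.2.
Ed = (dQ/dp)·(p/Q) = (-25.6577) × (139/21367.2) = -0.1669…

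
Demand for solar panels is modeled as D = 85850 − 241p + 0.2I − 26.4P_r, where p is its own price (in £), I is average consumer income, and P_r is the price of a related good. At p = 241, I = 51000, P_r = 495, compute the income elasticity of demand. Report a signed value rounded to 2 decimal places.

0.41

At the given values, D = 85850 − 241(241) + 0.2(51000) − 26.4(495) = 24901.
∂D/∂I = 0.2.
E = (0.2) × (51000/24901) = 0.4096…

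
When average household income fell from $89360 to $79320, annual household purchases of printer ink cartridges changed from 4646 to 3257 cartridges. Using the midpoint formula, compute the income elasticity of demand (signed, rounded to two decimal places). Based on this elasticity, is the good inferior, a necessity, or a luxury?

2.95; luxury

%ΔQ = (3257 − 4646)/[( 4646 + 3257)/2] = -1389/3951.5 = -0.351512…
%ΔIncome = (79320 − 89360)/[( 89360 + 79320)/2] = -10040/84340 = -0.119041…
E_income = (-1389/3951.5) / (-10040/84340) = 2.9528…
E_income > 1 ⇒ normal good, luxury.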